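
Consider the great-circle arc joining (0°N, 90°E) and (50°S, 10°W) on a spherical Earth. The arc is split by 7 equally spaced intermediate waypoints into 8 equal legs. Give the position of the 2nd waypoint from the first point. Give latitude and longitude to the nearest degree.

Write both endpoints as unit vectors p₁, p₂ with components (cos φ cos λ, cos φ sin λ, sin φ).
The central angle between the endpoints is δ = arccos(p₁·p₂) ≈ 1.683 rad (96.4°).
Interpolate at f = 2/8 with slerp weights a = sin((1−f)δ)/sin δ ≈ 0.959, b = sin(fδ)/sin δ ≈ 0.411.
p = a·p₁ + b·p₂ ≈ (0.260, 0.913, -0.315); φ = arcsin(p_z) ≈ -18.35°, λ = atan2(p_y, p_x) ≈ 74.09°.

≈ (18°S, 74°E)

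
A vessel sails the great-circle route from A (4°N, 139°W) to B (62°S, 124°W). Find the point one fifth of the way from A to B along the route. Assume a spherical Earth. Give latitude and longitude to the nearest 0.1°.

The haversine formula gives a central angle δ ≈ 1.169 rad (67.0°) between the endpoints.
Interpolate at f = 1/5 with slerp weights a = sin((1−f)δ)/sin δ ≈ 0.874, b = sin(fδ)/sin δ ≈ 0.252.
p = a·p₁ + b·p₂ ≈ (-0.724, -0.670, -0.161); φ = arcsin(p_z) ≈ -9.28°, λ = atan2(p_y, p_x) ≈ -137.22°.

≈ (9.3°S, 137.2°W)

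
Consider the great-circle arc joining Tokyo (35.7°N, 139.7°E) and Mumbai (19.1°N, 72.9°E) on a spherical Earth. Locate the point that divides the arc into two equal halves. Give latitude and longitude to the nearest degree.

From cos δ = sin φ₁ sin φ₂ + cos φ₁ cos φ₂ cos Δλ, the central angle is δ ≈ 1.055 rad (60.4°).
Interpolate at f = 1/2 with slerp weights a = sin((1−f)δ)/sin δ ≈ 0.579, b = sin(fδ)/sin δ ≈ 0.579.
p = a·p₁ + b·p₂ ≈ (-0.198, 0.827, 0.527); φ = arcsin(p_z) ≈ 31.80°, λ = atan2(p_y, p_x) ≈ 103.45°.

≈ 32°N, 103°E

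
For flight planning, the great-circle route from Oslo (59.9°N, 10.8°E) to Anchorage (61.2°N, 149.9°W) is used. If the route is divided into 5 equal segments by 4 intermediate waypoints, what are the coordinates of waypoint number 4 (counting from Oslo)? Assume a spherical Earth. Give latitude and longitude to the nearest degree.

Convert each endpoint to a unit vector on the sphere (x = cos φ cos λ, y = cos φ sin λ, z = sin φ).
The central angle between the endpoints is δ = arccos(p₁·p₂) ≈ 1.012 rad (58.0°).
Interpolate at f = 4/5 with slerp weights a = sin((1−f)δ)/sin δ ≈ 0.237, b = sin(fδ)/sin δ ≈ 0.854.
p = a·p₁ + b·p₂ ≈ (-0.239, -0.184, 0.953); φ = arcsin(p_z) ≈ 72.44°, λ = atan2(p_y, p_x) ≈ -142.42°.

≈ (72°N, 142°W)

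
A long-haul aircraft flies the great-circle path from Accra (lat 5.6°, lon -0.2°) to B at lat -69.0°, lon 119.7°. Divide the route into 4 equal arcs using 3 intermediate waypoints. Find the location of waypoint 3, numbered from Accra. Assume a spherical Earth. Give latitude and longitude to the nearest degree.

≈ lat -65°, lon 49°

Write both endpoints as unit vectors p₁, p₂ with components (cos φ cos λ, cos φ sin λ, sin φ).
The central angle between the endpoints is δ = arccos(p₁·p₂) ≈ 1.843 rad (105.6°).
Interpolate at f = 3/4 with slerp weights a = sin((1−f)δ)/sin δ ≈ 0.462, b = sin(fδ)/sin δ ≈ 1.020.
p = a·p₁ + b·p₂ ≈ (0.278, 0.316, -0.907); φ = arcsin(p_z) ≈ -65.10°, λ = atan2(p_y, p_x) ≈ 48.61°.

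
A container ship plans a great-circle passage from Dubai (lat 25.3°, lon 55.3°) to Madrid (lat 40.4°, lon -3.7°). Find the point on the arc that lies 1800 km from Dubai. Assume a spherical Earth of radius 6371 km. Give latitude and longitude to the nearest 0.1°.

≈ lat 33.1°, lon 39.0°

Convert each endpoint to a unit vector on the sphere (x = cos φ cos λ, y = cos φ sin λ, z = sin φ).
The central angle between the endpoints is δ = arccos(p₁·p₂) ≈ 0.887 rad (50.8°). The total great-circle distance is δ·R ≈ 0.887 × 6371 ≈ 5652 km, so the target fraction is f = 1800/5652 ≈ 0.318.
Interpolate at f ≈ 0.318 with slerp weights a = sin((1−f)δ)/sin δ ≈ 0.733, b = sin(fδ)/sin δ ≈ 0.360.
p = a·p₁ + b·p₂ ≈ (0.651, 0.527, 0.546); φ = arcsin(p_z) ≈ 33.12°, λ = atan2(p_y, p_x) ≈ 39.02°.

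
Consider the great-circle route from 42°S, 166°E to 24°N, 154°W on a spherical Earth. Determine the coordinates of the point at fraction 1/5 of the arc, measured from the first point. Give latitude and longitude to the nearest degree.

From cos δ = sin φ₁ sin φ₂ + cos φ₁ cos φ₂ cos Δλ, the central angle is δ ≈ 1.320 rad (75.6°).
Interpolate at f = 1/5 with slerp weights a = sin((1−f)δ)/sin δ ≈ 0.899, b = sin(fδ)/sin δ ≈ 0.269.
p = a·p₁ + b·p₂ ≈ (-0.869, 0.054, -0.492); φ = arcsin(p_z) ≈ -29.45°, λ = atan2(p_y, p_x) ≈ 176.47°.

≈ 29°S, 176°E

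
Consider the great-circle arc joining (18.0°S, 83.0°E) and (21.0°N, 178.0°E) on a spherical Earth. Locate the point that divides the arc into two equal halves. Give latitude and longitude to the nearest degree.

Convert each endpoint to a unit vector on the sphere (x = cos φ cos λ, y = cos φ sin λ, z = sin φ).
The central angle between the endpoints is δ = arccos(p₁·p₂) ≈ 1.760 rad (100.8°).
Interpolate at f = 1/2 with slerp weights a = sin((1−f)δ)/sin δ ≈ 0.785, b = sin(fδ)/sin δ ≈ 0.785.
p = a·p₁ + b·p₂ ≈ (-0.641, 0.766, 0.039); φ = arcsin(p_z) ≈ 2.22°, λ = atan2(p_y, p_x) ≈ 129.92°.

≈ (2°N, 130°E)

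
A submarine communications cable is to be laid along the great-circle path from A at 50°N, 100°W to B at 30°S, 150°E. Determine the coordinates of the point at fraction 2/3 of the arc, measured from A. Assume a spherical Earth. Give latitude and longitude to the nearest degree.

≈ 1°N, 179°E

Convert each endpoint to a unit vector on the sphere (x = cos φ cos λ, y = cos φ sin λ, z = sin φ).
The central angle between the endpoints is δ = arccos(p₁·p₂) ≈ 2.181 rad (125.0°).
Interpolate at f = 2/3 with slerp weights a = sin((1−f)δ)/sin δ ≈ 0.811, b = sin(fδ)/sin δ ≈ 1.212.
p = a·p₁ + b·p₂ ≈ (-1.000, 0.011, 0.015); φ = arcsin(p_z) ≈ 0.88°, λ = atan2(p_y, p_x) ≈ 179.35°.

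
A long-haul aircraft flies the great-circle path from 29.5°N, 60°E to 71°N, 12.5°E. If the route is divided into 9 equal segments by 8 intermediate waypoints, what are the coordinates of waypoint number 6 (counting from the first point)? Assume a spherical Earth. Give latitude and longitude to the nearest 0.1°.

≈ 59.3°N, 40.4°E

Convert each endpoint to a unit vector on the sphere (x = cos φ cos λ, y = cos φ sin λ, z = sin φ).
The central angle between the endpoints is δ = arccos(p₁·p₂) ≈ 0.854 rad (48.9°).
Interpolate at f = 6/9 with slerp weights a = sin((1−f)δ)/sin δ ≈ 0.372, b = sin(fδ)/sin δ ≈ 0.715.
p = a·p₁ + b·p₂ ≈ (0.389, 0.331, 0.859); φ = arcsin(p_z) ≈ 59.26°, λ = atan2(p_y, p_x) ≈ 40.38°.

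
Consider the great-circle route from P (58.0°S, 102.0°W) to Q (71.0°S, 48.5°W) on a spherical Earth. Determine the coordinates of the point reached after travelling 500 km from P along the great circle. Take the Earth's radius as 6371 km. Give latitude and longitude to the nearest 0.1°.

≈ (61.4°S, 96.2°W)

Convert each endpoint to a unit vector on the sphere (x = cos φ cos λ, y = cos φ sin λ, z = sin φ).
The central angle between the endpoints is δ = arccos(p₁·p₂) ≈ 0.441 rad (25.2°). The total great-circle distance is δ·R ≈ 0.441 × 6371 ≈ 2807 km, so the target fraction is f = 500/2807 ≈ 0.178.
Interpolate at f ≈ 0.178 with slerp weights a = sin((1−f)δ)/sin δ ≈ 0.831, b = sin(fδ)/sin δ ≈ 0.184.
p = a·p₁ + b·p₂ ≈ (-0.052, -0.475, -0.878); φ = arcsin(p_z) ≈ -61.43°, λ = atan2(p_y, p_x) ≈ -96.23°.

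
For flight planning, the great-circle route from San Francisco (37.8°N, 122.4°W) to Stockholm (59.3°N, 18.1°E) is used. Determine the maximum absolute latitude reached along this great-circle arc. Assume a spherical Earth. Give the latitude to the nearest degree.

The great circle lies in the plane with unit normal n̂ = (p₁ × p₂)/|p₁ × p₂|.
Here n̂_z ≈ +0.263; the vertex latitude is φ_max = arccos|n̂_z| ≈ 74.8°.

≈ 75°N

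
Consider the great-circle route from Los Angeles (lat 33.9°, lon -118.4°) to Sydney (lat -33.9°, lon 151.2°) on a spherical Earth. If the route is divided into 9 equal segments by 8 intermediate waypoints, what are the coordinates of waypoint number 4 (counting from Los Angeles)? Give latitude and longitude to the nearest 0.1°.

Write both endpoints as unit vectors p₁, p₂ with components (cos φ cos λ, cos φ sin λ, sin φ).
The central angle between the endpoints is δ = arccos(p₁·p₂) ≈ 1.892 rad (108.4°).
Interpolate at f = 4/9 with slerp weights a = sin((1−f)δ)/sin δ ≈ 0.915, b = sin(fδ)/sin δ ≈ 0.786.
p = a·p₁ + b·p₂ ≈ (-0.933, -0.354, 0.072); φ = arcsin(p_z) ≈ 4.14°, λ = atan2(p_y, p_x) ≈ -159.22°.

≈ lat 4.1°, lon -159.2°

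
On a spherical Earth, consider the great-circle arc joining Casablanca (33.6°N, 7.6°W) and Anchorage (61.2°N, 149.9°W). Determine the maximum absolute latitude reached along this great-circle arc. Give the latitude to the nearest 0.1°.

≈ 75.6°N

The great circle lies in the plane with unit normal n̂ = (p₁ × p₂)/|p₁ × p₂|.
Here n̂_z ≈ -0.249; the vertex latitude is φ_max = arccos|n̂_z| ≈ 75.6°.
Check via Clairaut: cos φ_max = |cos φ₁| · sin C = cos(33.6°)·sin(17.4°) ≈ 0.249, again giving ≈ 75.6°.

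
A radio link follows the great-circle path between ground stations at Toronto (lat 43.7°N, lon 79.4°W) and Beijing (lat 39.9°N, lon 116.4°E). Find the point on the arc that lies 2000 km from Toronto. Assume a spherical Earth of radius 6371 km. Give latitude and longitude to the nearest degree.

Write both endpoints as unit vectors p₁, p₂ with components (cos φ cos λ, cos φ sin λ, sin φ).
The central angle between the endpoints is δ = arccos(p₁·p₂) ≈ 1.661 rad (95.2°). The total great-circle distance is δ·R ≈ 1.661 × 6371 ≈ 10585 km, so the target fraction is f = 2000/10585 ≈ 0.189.
Interpolate at f ≈ 0.189 with slerp weights a = sin((1−f)δ)/sin δ ≈ 0.979, b = sin(fδ)/sin δ ≈ 0.310.
p = a·p₁ + b·p₂ ≈ (0.024, -0.483, 0.875); φ = arcsin(p_z) ≈ 61.09°, λ = atan2(p_y, p_x) ≈ -87.10°.

≈ lat 61°N, lon 87°W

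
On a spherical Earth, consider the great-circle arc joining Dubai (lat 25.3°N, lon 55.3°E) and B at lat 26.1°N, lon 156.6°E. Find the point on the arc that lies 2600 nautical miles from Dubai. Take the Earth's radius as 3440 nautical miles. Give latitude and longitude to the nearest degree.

Convert each endpoint to a unit vector on the sphere (x = cos φ cos λ, y = cos φ sin λ, z = sin φ).
The central angle between the endpoints is δ = arccos(p₁·p₂) ≈ 1.542 rad (88.3°). The total great-circle distance is δ·R ≈ 1.542 × 3440 ≈ 5304 nmi, so the target fraction is f = 2600/5304 ≈ 0.490.
Interpolate at f ≈ 0.490 with slerp weights a = sin((1−f)δ)/sin δ ≈ 0.708, b = sin(fδ)/sin δ ≈ 0.686.
p = a·p₁ + b·p₂ ≈ (-0.201, 0.771, 0.604); φ = arcsin(p_z) ≈ 37.18°, λ = atan2(p_y, p_x) ≈ 104.63°.

≈ lat 37°N, lon 105°E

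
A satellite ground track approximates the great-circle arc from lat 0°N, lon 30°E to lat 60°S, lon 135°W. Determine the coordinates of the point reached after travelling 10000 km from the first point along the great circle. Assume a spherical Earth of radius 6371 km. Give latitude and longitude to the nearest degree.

≈ lat 82°S, lon 60°W

The haversine formula gives a central angle δ ≈ 2.075 rad (118.9°) between the endpoints. The total great-circle distance is δ·R ≈ 2.075 × 6371 ≈ 13219 km, so the target fraction is f = 10000/13219 ≈ 0.757.
Interpolate at f ≈ 0.757 with slerp weights a = sin((1−f)δ)/sin δ ≈ 0.553, b = sin(fδ)/sin δ ≈ 1.142.
p = a·p₁ + b·p₂ ≈ (0.075, -0.127, -0.989); φ = arcsin(p_z) ≈ -81.50°, λ = atan2(p_y, p_x) ≈ -59.54°.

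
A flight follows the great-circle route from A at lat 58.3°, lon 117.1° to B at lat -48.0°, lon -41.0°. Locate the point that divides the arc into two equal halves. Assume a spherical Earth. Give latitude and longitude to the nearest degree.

≈ lat 22°, lon 6°

From cos δ = sin φ₁ sin φ₂ + cos φ₁ cos φ₂ cos Δλ, the central angle is δ ≈ 2.853 rad (163.4°).
Interpolate at f = 1/2 with slerp weights a = sin((1−f)δ)/sin δ ≈ 3.472, b = sin(fδ)/sin δ ≈ 3.472.
p = a·p₁ + b·p₂ ≈ (0.922, 0.100, 0.374); φ = arcsin(p_z) ≈ 21.95°, λ = atan2(p_y, p_x) ≈ 6.19°.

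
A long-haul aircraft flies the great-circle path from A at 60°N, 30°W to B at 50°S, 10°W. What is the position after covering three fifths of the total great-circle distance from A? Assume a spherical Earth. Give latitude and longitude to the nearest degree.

Convert each endpoint to a unit vector on the sphere (x = cos φ cos λ, y = cos φ sin λ, z = sin φ).
The central angle between the endpoints is δ = arccos(p₁·p₂) ≈ 1.941 rad (111.2°).
Interpolate at f = 3/5 with slerp weights a = sin((1−f)δ)/sin δ ≈ 0.751, b = sin(fδ)/sin δ ≈ 0.985.
p = a·p₁ + b·p₂ ≈ (0.949, -0.298, -0.104); φ = arcsin(p_z) ≈ -5.97°, λ = atan2(p_y, p_x) ≈ -17.42°.

≈ 6°S, 17°W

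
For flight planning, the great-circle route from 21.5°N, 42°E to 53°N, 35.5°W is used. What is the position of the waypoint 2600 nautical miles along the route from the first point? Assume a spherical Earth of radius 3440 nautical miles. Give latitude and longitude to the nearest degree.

≈ 49°N, 0°E

Write both endpoints as unit vectors p₁, p₂ with components (cos φ cos λ, cos φ sin λ, sin φ).
The central angle between the endpoints is δ = arccos(p₁·p₂) ≈ 1.144 rad (65.6°). The total great-circle distance is δ·R ≈ 1.144 × 3440 ≈ 3936 nmi, so the target fraction is f = 2600/3936 ≈ 0.661.
Interpolate at f ≈ 0.661 with slerp weights a = sin((1−f)δ)/sin δ ≈ 0.416, b = sin(fδ)/sin δ ≈ 0.753.
p = a·p₁ + b·p₂ ≈ (0.657, -0.004, 0.754); φ = arcsin(p_z) ≈ 48.95°, λ = atan2(p_y, p_x) ≈ -0.38°.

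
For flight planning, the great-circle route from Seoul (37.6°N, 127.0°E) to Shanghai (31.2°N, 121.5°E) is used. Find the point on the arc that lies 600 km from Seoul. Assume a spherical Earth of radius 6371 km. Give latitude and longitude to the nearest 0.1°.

≈ 33.2°N, 123.1°E

Convert each endpoint to a unit vector on the sphere (x = cos φ cos λ, y = cos φ sin λ, z = sin φ).
The central angle between the endpoints is δ = arccos(p₁·p₂) ≈ 0.137 rad (7.8°). The total great-circle distance is δ·R ≈ 0.137 × 6371 ≈ 872 km, so the target fraction is f = 600/872 ≈ 0.688.
Interpolate at f ≈ 0.688 with slerp weights a = sin((1−f)δ)/sin δ ≈ 0.313, b = sin(fδ)/sin δ ≈ 0.689.
p = a·p₁ + b·p₂ ≈ (-0.457, 0.701, 0.548); φ = arcsin(p_z) ≈ 33.22°, λ = atan2(p_y, p_x) ≈ 123.13°.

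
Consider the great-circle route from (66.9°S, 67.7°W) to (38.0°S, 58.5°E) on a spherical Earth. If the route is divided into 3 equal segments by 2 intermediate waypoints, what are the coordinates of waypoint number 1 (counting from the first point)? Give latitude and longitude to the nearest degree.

≈ (73°S, 0°E)

Convert each endpoint to a unit vector on the sphere (x = cos φ cos λ, y = cos φ sin λ, z = sin φ).
The central angle between the endpoints is δ = arccos(p₁·p₂) ≈ 1.177 rad (67.4°).
Interpolate at f = 1/3 with slerp weights a = sin((1−f)δ)/sin δ ≈ 0.765, b = sin(fδ)/sin δ ≈ 0.414.
p = a·p₁ + b·p₂ ≈ (0.284, 0.000, -0.959); φ = arcsin(p_z) ≈ -73.48°, λ = atan2(p_y, p_x) ≈ 0.09°.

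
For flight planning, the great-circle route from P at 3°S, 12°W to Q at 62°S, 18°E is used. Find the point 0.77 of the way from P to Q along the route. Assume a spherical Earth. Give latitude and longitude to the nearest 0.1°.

Convert each endpoint to a unit vector on the sphere (x = cos φ cos λ, y = cos φ sin λ, z = sin φ).
The central angle between the endpoints is δ = arccos(p₁·p₂) ≈ 1.102 rad (63.1°).
Interpolate at f = 0.77 with slerp weights a = sin((1−f)δ)/sin δ ≈ 0.281, b = sin(fδ)/sin δ ≈ 0.841.
p = a·p₁ + b·p₂ ≈ (0.650, 0.064, -0.757); φ = arcsin(p_z) ≈ -49.22°, λ = atan2(p_y, p_x) ≈ 5.59°.

≈ 49.2°S, 5.6°E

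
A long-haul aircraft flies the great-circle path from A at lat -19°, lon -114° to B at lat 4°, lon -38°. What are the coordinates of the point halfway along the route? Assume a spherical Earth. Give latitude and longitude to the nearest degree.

Write both endpoints as unit vectors p₁, p₂ with components (cos φ cos λ, cos φ sin λ, sin φ).
The central angle between the endpoints is δ = arccos(p₁·p₂) ≈ 1.364 rad (78.1°).
Interpolate at f = 1/2 with slerp weights a = sin((1−f)δ)/sin δ ≈ 0.644, b = sin(fδ)/sin δ ≈ 0.644.
p = a·p₁ + b·p₂ ≈ (0.259, -0.952, -0.165); φ = arcsin(p_z) ≈ -9.48°, λ = atan2(p_y, p_x) ≈ -74.80°.

≈ lat -9°, lon -75°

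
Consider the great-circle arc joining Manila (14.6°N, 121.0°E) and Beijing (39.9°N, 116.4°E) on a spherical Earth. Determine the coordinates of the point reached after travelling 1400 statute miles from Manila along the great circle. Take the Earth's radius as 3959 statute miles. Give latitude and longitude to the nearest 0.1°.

≈ 34.6°N, 117.6°E

Write both endpoints as unit vectors p₁, p₂ with components (cos φ cos λ, cos φ sin λ, sin φ).
The central angle between the endpoints is δ = arccos(p₁·p₂) ≈ 0.447 rad (25.6°). The total great-circle distance is δ·R ≈ 0.447 × 3959 ≈ 1770 mi, so the target fraction is f = 1400/1770 ≈ 0.791.
Interpolate at f ≈ 0.791 with slerp weights a = sin((1−f)δ)/sin δ ≈ 0.216, b = sin(fδ)/sin δ ≈ 0.801.
p = a·p₁ + b·p₂ ≈ (-0.381, 0.729, 0.568); φ = arcsin(p_z) ≈ 34.62°, λ = atan2(p_y, p_x) ≈ 117.57°.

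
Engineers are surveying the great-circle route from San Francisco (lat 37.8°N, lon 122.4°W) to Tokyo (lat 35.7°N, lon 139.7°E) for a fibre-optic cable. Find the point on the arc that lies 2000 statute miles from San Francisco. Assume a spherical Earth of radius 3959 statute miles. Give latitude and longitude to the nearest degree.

Write both endpoints as unit vectors p₁, p₂ with components (cos φ cos λ, cos φ sin λ, sin φ).
The central angle between the endpoints is δ = arccos(p₁·p₂) ≈ 1.298 rad (74.4°). The total great-circle distance is δ·R ≈ 1.298 × 3959 ≈ 5139 mi, so the target fraction is f = 2000/5139 ≈ 0.389.
Interpolate at f ≈ 0.389 with slerp weights a = sin((1−f)δ)/sin δ ≈ 0.740, b = sin(fδ)/sin δ ≈ 0.503.
p = a·p₁ + b·p₂ ≈ (-0.624, -0.230, 0.747); φ = arcsin(p_z) ≈ 48.30°, λ = atan2(p_y, p_x) ≈ -159.82°.

≈ lat 48°N, lon 160°W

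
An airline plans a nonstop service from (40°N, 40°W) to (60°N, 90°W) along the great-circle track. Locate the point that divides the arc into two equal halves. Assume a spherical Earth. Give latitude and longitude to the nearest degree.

The haversine formula gives a central angle δ ≈ 0.639 rad (36.6°) between the endpoints.
Interpolate at f = 1/2 with slerp weights a = sin((1−f)δ)/sin δ ≈ 0.527, b = sin(fδ)/sin δ ≈ 0.527.
p = a·p₁ + b·p₂ ≈ (0.309, -0.523, 0.795); φ = arcsin(p_z) ≈ 52.62°, λ = atan2(p_y, p_x) ≈ -59.40°.

≈ (53°N, 59°W)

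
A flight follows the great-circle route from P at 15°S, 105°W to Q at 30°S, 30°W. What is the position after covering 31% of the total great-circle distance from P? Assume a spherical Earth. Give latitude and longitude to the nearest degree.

The haversine formula gives a central angle δ ≈ 1.218 rad (69.8°) between the endpoints.
Interpolate at f = 0.31 with slerp weights a = sin((1−f)δ)/sin δ ≈ 0.794, b = sin(fδ)/sin δ ≈ 0.393.
p = a·p₁ + b·p₂ ≈ (0.096, -0.911, -0.402); φ = arcsin(p_z) ≈ -23.69°, λ = atan2(p_y, p_x) ≈ -83.97°.

≈ 24°S, 84°W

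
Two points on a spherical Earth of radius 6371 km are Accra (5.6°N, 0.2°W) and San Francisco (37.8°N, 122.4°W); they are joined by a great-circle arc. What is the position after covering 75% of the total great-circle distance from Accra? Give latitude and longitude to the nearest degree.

≈ 45°N, 86°W

From cos δ = sin φ₁ sin φ₂ + cos φ₁ cos φ₂ cos Δλ, the central angle is δ ≈ 1.938 rad (111.1°).
Interpolate at f = 0.75 with slerp weights a = sin((1−f)δ)/sin δ ≈ 0.499, b = sin(fδ)/sin δ ≈ 1.064.
p = a·p₁ + b·p₂ ≈ (0.046, -0.712, 0.701); φ = arcsin(p_z) ≈ 44.50°, λ = atan2(p_y, p_x) ≈ -86.29°.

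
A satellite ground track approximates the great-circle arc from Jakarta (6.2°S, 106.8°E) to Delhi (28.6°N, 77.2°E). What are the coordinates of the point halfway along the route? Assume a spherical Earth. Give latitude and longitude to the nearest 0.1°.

Write both endpoints as unit vectors p₁, p₂ with components (cos φ cos λ, cos φ sin λ, sin φ).
The central angle between the endpoints is δ = arccos(p₁·p₂) ≈ 0.785 rad (45.0°).
Interpolate at f = 1/2 with slerp weights a = sin((1−f)δ)/sin δ ≈ 0.541, b = sin(fδ)/sin δ ≈ 0.541.
p = a·p₁ + b·p₂ ≈ (-0.050, 0.978, 0.201); φ = arcsin(p_z) ≈ 11.57°, λ = atan2(p_y, p_x) ≈ 92.94°.

≈ (11.6°N, 92.9°E)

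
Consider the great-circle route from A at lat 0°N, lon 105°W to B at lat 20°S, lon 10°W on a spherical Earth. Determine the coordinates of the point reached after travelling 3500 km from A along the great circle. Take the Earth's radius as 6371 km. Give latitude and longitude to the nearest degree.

≈ lat 10°S, lon 75°W

Convert each endpoint to a unit vector on the sphere (x = cos φ cos λ, y = cos φ sin λ, z = sin φ).
The central angle between the endpoints is δ = arccos(p₁·p₂) ≈ 1.653 rad (94.7°). The total great-circle distance is δ·R ≈ 1.653 × 6371 ≈ 10530 km, so the target fraction is f = 3500/10530 ≈ 0.332.
Interpolate at f ≈ 0.332 with slerp weights a = sin((1−f)δ)/sin δ ≈ 0.896, b = sin(fδ)/sin δ ≈ 0.524.
p = a·p₁ + b·p₂ ≈ (0.253, -0.951, -0.179); φ = arcsin(p_z) ≈ -10.32°, λ = atan2(p_y, p_x) ≈ -75.10°.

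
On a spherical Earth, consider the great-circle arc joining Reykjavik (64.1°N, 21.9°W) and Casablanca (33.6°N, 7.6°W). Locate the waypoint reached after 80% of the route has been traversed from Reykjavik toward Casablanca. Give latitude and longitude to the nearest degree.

≈ 40°N, 9°W

Convert each endpoint to a unit vector on the sphere (x = cos φ cos λ, y = cos φ sin λ, z = sin φ).
The central angle between the endpoints is δ = arccos(p₁·p₂) ≈ 0.554 rad (31.7°).
Interpolate at f = 0.80 with slerp weights a = sin((1−f)δ)/sin δ ≈ 0.210, b = sin(fδ)/sin δ ≈ 0.815.
p = a·p₁ + b·p₂ ≈ (0.758, -0.124, 0.640); φ = arcsin(p_z) ≈ 39.80°, λ = atan2(p_y, p_x) ≈ -9.29°.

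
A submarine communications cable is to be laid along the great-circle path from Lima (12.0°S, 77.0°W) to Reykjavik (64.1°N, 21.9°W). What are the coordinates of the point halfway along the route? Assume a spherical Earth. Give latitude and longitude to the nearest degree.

Convert each endpoint to a unit vector on the sphere (x = cos φ cos λ, y = cos φ sin λ, z = sin φ).
The central angle between the endpoints is δ = arccos(p₁·p₂) ≈ 1.513 rad (86.7°).
Interpolate at f = 1/2 with slerp weights a = sin((1−f)δ)/sin δ ≈ 0.688, b = sin(fδ)/sin δ ≈ 0.688.
p = a·p₁ + b·p₂ ≈ (0.430, -0.767, 0.476); φ = arcsin(p_z) ≈ 28.40°, λ = atan2(p_y, p_x) ≈ -60.74°.

≈ 28°N, 61°W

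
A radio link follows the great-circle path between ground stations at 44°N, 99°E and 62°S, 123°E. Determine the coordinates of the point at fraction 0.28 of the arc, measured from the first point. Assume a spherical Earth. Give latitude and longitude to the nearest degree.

≈ 14°N, 105°E

Convert each endpoint to a unit vector on the sphere (x = cos φ cos λ, y = cos φ sin λ, z = sin φ).
The central angle between the endpoints is δ = arccos(p₁·p₂) ≈ 1.881 rad (107.7°).
Interpolate at f = 0.28 with slerp weights a = sin((1−f)δ)/sin δ ≈ 1.025, b = sin(fδ)/sin δ ≈ 0.528.
p = a·p₁ + b·p₂ ≈ (-0.250, 0.936, 0.246); φ = arcsin(p_z) ≈ 14.26°, λ = atan2(p_y, p_x) ≈ 104.97°.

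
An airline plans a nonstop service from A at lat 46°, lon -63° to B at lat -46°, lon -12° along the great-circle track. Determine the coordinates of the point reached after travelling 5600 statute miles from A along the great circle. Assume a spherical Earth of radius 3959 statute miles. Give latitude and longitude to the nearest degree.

≈ lat -27°, lon -25°

Convert each endpoint to a unit vector on the sphere (x = cos φ cos λ, y = cos φ sin λ, z = sin φ).
The central angle between the endpoints is δ = arccos(p₁·p₂) ≈ 1.786 rad (102.3°). The total great-circle distance is δ·R ≈ 1.786 × 3959 ≈ 7072 mi, so the target fraction is f = 5600/7072 ≈ 0.792.
Interpolate at f ≈ 0.792 with slerp weights a = sin((1−f)δ)/sin δ ≈ 0.372, b = sin(fδ)/sin δ ≈ 1.011.
p = a·p₁ + b·p₂ ≈ (0.804, -0.376, -0.460); φ = arcsin(p_z) ≈ -27.38°, λ = atan2(p_y, p_x) ≈ -25.07°.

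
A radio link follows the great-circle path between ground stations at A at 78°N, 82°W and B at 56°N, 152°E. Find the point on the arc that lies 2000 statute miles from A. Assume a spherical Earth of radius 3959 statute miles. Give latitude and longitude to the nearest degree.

≈ 68°N, 161°E

The haversine formula gives a central angle δ ≈ 0.734 rad (42.0°) between the endpoints. The total great-circle distance is δ·R ≈ 0.734 × 3959 ≈ 2905 mi, so the target fraction is f = 2000/2905 ≈ 0.688.
Interpolate at f ≈ 0.688 with slerp weights a = sin((1−f)δ)/sin δ ≈ 0.338, b = sin(fδ)/sin δ ≈ 0.723.
p = a·p₁ + b·p₂ ≈ (-0.347, 0.120, 0.930); φ = arcsin(p_z) ≈ 68.46°, λ = atan2(p_y, p_x) ≈ 160.92°.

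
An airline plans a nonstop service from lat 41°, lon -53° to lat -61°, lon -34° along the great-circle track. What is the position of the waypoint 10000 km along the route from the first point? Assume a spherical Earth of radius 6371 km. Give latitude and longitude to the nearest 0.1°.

≈ lat -48.1°, lon -39.0°

Write both endpoints as unit vectors p₁, p₂ with components (cos φ cos λ, cos φ sin λ, sin φ).
The central angle between the endpoints is δ = arccos(p₁·p₂) ≈ 1.801 rad (103.2°). The total great-circle distance is δ·R ≈ 1.801 × 6371 ≈ 11472 km, so the target fraction is f = 10000/11472 ≈ 0.872.
Interpolate at f ≈ 0.872 with slerp weights a = sin((1−f)δ)/sin δ ≈ 0.235, b = sin(fδ)/sin δ ≈ 1.027.
p = a·p₁ + b·p₂ ≈ (0.520, -0.420, -0.744); φ = arcsin(p_z) ≈ -48.07°, λ = atan2(p_y, p_x) ≈ -38.96°.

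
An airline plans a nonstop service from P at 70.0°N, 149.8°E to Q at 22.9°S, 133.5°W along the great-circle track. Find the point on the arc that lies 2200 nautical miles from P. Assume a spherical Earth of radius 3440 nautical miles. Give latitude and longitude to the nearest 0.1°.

From cos δ = sin φ₁ sin φ₂ + cos φ₁ cos φ₂ cos Δλ, the central angle is δ ≈ 1.868 rad (107.0°). The total great-circle distance is δ·R ≈ 1.868 × 3440 ≈ 6427 nmi, so the target fraction is f = 2200/6427 ≈ 0.342.
Interpolate at f ≈ 0.342 with slerp weights a = sin((1−f)δ)/sin δ ≈ 0.985, b = sin(fδ)/sin δ ≈ 0.624.
p = a·p₁ + b·p₂ ≈ (-0.687, -0.248, 0.683); φ = arcsin(p_z) ≈ 43.08°, λ = atan2(p_y, p_x) ≈ -160.18°.

≈ 43.1°N, 160.2°W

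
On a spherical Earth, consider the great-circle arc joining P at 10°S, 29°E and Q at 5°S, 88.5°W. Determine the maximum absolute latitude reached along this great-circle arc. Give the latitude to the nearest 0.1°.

The great circle lies in the plane with unit normal n̂ = (p₁ × p₂)/|p₁ × p₂|.
Here n̂_z ≈ -0.968; the vertex latitude is φ_max = arccos|n̂_z| ≈ 14.5°.
Check via Clairaut: cos φ_max = |cos φ₁| · sin C = cos(10.0°)·sin(100.6°) ≈ 0.968, again giving ≈ 14.5°.

≈ 14.5°S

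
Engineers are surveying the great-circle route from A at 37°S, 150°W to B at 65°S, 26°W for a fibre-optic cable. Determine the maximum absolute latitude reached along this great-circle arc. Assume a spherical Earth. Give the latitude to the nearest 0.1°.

≈ 72.6°S

The great circle lies in the plane with unit normal n̂ = (p₁ × p₂)/|p₁ × p₂|.
Here n̂_z ≈ +0.300; the vertex latitude is φ_max = arccos|n̂_z| ≈ 72.6°.
Check via Clairaut: cos φ_max = |cos φ₁| · sin C = cos(37.0°)·sin(158.0°) ≈ 0.300, again giving ≈ 72.6°.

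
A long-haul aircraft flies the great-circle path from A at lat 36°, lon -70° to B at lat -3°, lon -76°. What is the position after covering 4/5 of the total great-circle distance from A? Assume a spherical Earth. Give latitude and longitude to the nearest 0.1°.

Write both endpoints as unit vectors p₁, p₂ with components (cos φ cos λ, cos φ sin λ, sin φ).
The central angle between the endpoints is δ = arccos(p₁·p₂) ≈ 0.688 rad (39.4°).
Interpolate at f = 4/5 with slerp weights a = sin((1−f)δ)/sin δ ≈ 0.216, b = sin(fδ)/sin δ ≈ 0.824.
p = a·p₁ + b·p₂ ≈ (0.259, -0.962, 0.084); φ = arcsin(p_z) ≈ 4.81°, λ = atan2(p_y, p_x) ≈ -74.95°.

≈ lat 4.8°, lon -74.9°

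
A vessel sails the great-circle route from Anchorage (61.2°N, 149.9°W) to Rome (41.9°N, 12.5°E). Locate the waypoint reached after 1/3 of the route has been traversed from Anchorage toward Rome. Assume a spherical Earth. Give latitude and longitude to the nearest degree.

≈ (83°N, 96°W)

The haversine formula gives a central angle δ ≈ 1.325 rad (75.9°) between the endpoints.
Interpolate at f = 1/3 with slerp weights a = sin((1−f)δ)/sin δ ≈ 0.797, b = sin(fδ)/sin δ ≈ 0.441.
p = a·p₁ + b·p₂ ≈ (-0.012, -0.122, 0.993); φ = arcsin(p_z) ≈ 82.99°, λ = atan2(p_y, p_x) ≈ -95.58°.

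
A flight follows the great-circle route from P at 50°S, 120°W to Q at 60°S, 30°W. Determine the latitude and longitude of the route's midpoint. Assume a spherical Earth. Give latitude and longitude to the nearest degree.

Write both endpoints as unit vectors p₁, p₂ with components (cos φ cos λ, cos φ sin λ, sin φ).
The central angle between the endpoints is δ = arccos(p₁·p₂) ≈ 0.845 rad (48.4°).
Interpolate at f = 1/2 with slerp weights a = sin((1−f)δ)/sin δ ≈ 0.548, b = sin(fδ)/sin δ ≈ 0.548.
p = a·p₁ + b·p₂ ≈ (0.061, -0.442, -0.895); φ = arcsin(p_z) ≈ -63.48°, λ = atan2(p_y, p_x) ≈ -82.12°.

≈ 63°S, 82°W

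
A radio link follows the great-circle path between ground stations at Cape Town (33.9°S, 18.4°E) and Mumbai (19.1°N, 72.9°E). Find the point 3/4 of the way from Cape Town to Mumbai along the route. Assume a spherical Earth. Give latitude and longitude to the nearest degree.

From cos δ = sin φ₁ sin φ₂ + cos φ₁ cos φ₂ cos Δλ, the central angle is δ ≈ 1.294 rad (74.2°).
Interpolate at f = 3/4 with slerp weights a = sin((1−f)δ)/sin δ ≈ 0.331, b = sin(fδ)/sin δ ≈ 0.858.
p = a·p₁ + b·p₂ ≈ (0.499, 0.861, 0.096); φ = arcsin(p_z) ≈ 5.53°, λ = atan2(p_y, p_x) ≈ 59.93°.

≈ 6°N, 60°E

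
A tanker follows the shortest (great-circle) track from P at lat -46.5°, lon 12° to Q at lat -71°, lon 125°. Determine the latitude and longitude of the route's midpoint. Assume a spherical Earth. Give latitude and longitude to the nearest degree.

From cos δ = sin φ₁ sin φ₂ + cos φ₁ cos φ₂ cos Δλ, the central angle is δ ≈ 0.929 rad (53.3°).
Interpolate at f = 1/2 with slerp weights a = sin((1−f)δ)/sin δ ≈ 0.559, b = sin(fδ)/sin δ ≈ 0.559.
p = a·p₁ + b·p₂ ≈ (0.272, 0.229, -0.935); φ = arcsin(p_z) ≈ -69.16°, λ = atan2(p_y, p_x) ≈ 40.11°.

≈ lat -69°, lon 40°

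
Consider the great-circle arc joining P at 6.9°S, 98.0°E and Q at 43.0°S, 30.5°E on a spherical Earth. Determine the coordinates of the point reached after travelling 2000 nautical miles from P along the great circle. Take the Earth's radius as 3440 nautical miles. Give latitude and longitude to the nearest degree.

≈ 28°S, 71°E

Write both endpoints as unit vectors p₁, p₂ with components (cos φ cos λ, cos φ sin λ, sin φ).
The central angle between the endpoints is δ = arccos(p₁·p₂) ≈ 1.203 rad (68.9°). The total great-circle distance is δ·R ≈ 1.203 × 3440 ≈ 4137 nmi, so the target fraction is f = 2000/4137 ≈ 0.483.
Interpolate at f ≈ 0.483 with slerp weights a = sin((1−f)δ)/sin δ ≈ 0.624, b = sin(fδ)/sin δ ≈ 0.589.
p = a·p₁ + b·p₂ ≈ (0.285, 0.832, -0.476); φ = arcsin(p_z) ≈ -28.45°, λ = atan2(p_y, p_x) ≈ 71.11°.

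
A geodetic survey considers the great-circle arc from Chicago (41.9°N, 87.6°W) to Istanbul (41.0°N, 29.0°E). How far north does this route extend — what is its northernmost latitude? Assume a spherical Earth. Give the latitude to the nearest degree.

The great circle lies in the plane with unit normal n̂ = (p₁ × p₂)/|p₁ × p₂|.
Here n̂_z ≈ +0.511; the vertex latitude is φ_max = arccos|n̂_z| ≈ 59.3°.

≈ 59°N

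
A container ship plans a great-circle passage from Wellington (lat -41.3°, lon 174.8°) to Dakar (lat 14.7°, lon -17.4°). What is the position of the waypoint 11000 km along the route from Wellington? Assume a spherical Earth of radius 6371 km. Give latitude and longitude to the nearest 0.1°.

≈ lat -34.7°, lon -36.0°

Convert each endpoint to a unit vector on the sphere (x = cos φ cos λ, y = cos φ sin λ, z = sin φ).
The central angle between the endpoints is δ = arccos(p₁·p₂) ≈ 2.642 rad (151.4°). The total great-circle distance is δ·R ≈ 2.642 × 6371 ≈ 16832 km, so the target fraction is f = 11000/16832 ≈ 0.654.
Interpolate at f ≈ 0.654 with slerp weights a = sin((1−f)δ)/sin δ ≈ 1.655, b = sin(fδ)/sin δ ≈ 2.062.
p = a·p₁ + b·p₂ ≈ (0.665, -0.484, -0.569); φ = arcsin(p_z) ≈ -34.67°, λ = atan2(p_y, p_x) ≈ -36.03°.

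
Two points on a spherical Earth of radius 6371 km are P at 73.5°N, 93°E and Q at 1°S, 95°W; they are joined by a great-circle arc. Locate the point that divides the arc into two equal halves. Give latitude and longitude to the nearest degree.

≈ 53°N, 98°W

The haversine formula gives a central angle δ ≈ 1.873 rad (107.3°) between the endpoints.
Interpolate at f = 1/2 with slerp weights a = sin((1−f)δ)/sin δ ≈ 0.844, b = sin(fδ)/sin δ ≈ 0.844.
p = a·p₁ + b·p₂ ≈ (-0.086, -0.601, 0.794); φ = arcsin(p_z) ≈ 52.60°, λ = atan2(p_y, p_x) ≈ -98.15°.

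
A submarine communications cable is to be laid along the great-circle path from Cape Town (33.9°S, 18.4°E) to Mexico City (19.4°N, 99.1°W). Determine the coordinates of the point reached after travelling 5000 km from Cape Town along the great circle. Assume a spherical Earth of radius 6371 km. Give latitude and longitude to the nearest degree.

≈ 22°S, 31°W

Write both endpoints as unit vectors p₁, p₂ with components (cos φ cos λ, cos φ sin λ, sin φ).
The central angle between the endpoints is δ = arccos(p₁·p₂) ≈ 2.149 rad (123.1°). The total great-circle distance is δ·R ≈ 2.149 × 6371 ≈ 13693 km, so the target fraction is f = 5000/13693 ≈ 0.365.
Interpolate at f ≈ 0.365 with slerp weights a = sin((1−f)δ)/sin δ ≈ 1.169, b = sin(fδ)/sin δ ≈ 0.844.
p = a·p₁ + b·p₂ ≈ (0.795, -0.480, -0.372); φ = arcsin(p_z) ≈ -21.82°, λ = atan2(p_y, p_x) ≈ -31.12°.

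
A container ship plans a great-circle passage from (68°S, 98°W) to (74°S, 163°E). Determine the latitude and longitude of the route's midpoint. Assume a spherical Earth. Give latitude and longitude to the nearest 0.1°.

From cos δ = sin φ₁ sin φ₂ + cos φ₁ cos φ₂ cos Δλ, the central angle is δ ≈ 0.505 rad (28.9°).
Interpolate at f = 1/2 with slerp weights a = sin((1−f)δ)/sin δ ≈ 0.516, b = sin(fδ)/sin δ ≈ 0.516.
p = a·p₁ + b·p₂ ≈ (-0.163, -0.150, -0.975); φ = arcsin(p_z) ≈ -77.20°, λ = atan2(p_y, p_x) ≈ -137.40°.

≈ (77.2°S, 137.4°W)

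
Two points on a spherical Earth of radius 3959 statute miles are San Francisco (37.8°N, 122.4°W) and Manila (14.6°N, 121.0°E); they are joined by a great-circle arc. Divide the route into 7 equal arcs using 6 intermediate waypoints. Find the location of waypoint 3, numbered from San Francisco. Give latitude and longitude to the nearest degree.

Write both endpoints as unit vectors p₁, p₂ with components (cos φ cos λ, cos φ sin λ, sin φ).
The central angle between the endpoints is δ = arccos(p₁·p₂) ≈ 1.760 rad (100.8°).
Interpolate at f = 3/7 with slerp weights a = sin((1−f)δ)/sin δ ≈ 0.860, b = sin(fδ)/sin δ ≈ 0.697.
p = a·p₁ + b·p₂ ≈ (-0.711, 0.005, 0.703); φ = arcsin(p_z) ≈ 44.64°, λ = atan2(p_y, p_x) ≈ 179.63°.

≈ 45°N, 180°E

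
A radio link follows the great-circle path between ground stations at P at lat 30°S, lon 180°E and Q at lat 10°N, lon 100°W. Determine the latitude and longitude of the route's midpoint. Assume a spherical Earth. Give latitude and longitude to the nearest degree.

Write both endpoints as unit vectors p₁, p₂ with components (cos φ cos λ, cos φ sin λ, sin φ).
The central angle between the endpoints is δ = arccos(p₁·p₂) ≈ 1.509 rad (86.5°).
Interpolate at f = 1/2 with slerp weights a = sin((1−f)δ)/sin δ ≈ 0.686, b = sin(fδ)/sin δ ≈ 0.686.
p = a·p₁ + b·p₂ ≈ (-0.712, -0.666, -0.224); φ = arcsin(p_z) ≈ -12.94°, λ = atan2(p_y, p_x) ≈ -136.92°.

≈ lat 13°S, lon 137°W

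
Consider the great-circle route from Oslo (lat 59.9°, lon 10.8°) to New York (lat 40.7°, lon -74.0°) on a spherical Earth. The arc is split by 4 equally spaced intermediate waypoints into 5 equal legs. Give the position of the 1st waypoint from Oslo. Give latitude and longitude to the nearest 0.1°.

≈ lat 61.8°, lon -10.8°

Write both endpoints as unit vectors p₁, p₂ with components (cos φ cos λ, cos φ sin λ, sin φ).
The central angle between the endpoints is δ = arccos(p₁·p₂) ≈ 0.929 rad (53.2°).
Interpolate at f = 1/5 with slerp weights a = sin((1−f)δ)/sin δ ≈ 0.845, b = sin(fδ)/sin δ ≈ 0.231.
p = a·p₁ + b·p₂ ≈ (0.464, -0.089, 0.881); φ = arcsin(p_z) ≈ 61.79°, λ = atan2(p_y, p_x) ≈ -10.81°.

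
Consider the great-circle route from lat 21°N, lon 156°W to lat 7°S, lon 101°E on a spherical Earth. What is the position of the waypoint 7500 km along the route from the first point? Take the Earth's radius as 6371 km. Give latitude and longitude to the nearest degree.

The haversine formula gives a central angle δ ≈ 1.826 rad (104.6°) between the endpoints. The total great-circle distance is δ·R ≈ 1.826 × 6371 ≈ 11631 km, so the target fraction is f = 7500/11631 ≈ 0.645.
Interpolate at f ≈ 0.645 with slerp weights a = sin((1−f)δ)/sin δ ≈ 0.624, b = sin(fδ)/sin δ ≈ 0.954.
p = a·p₁ + b·p₂ ≈ (-0.713, 0.693, 0.107); φ = arcsin(p_z) ≈ 6.16°, λ = atan2(p_y, p_x) ≈ 135.82°.

≈ lat 6°N, lon 136°E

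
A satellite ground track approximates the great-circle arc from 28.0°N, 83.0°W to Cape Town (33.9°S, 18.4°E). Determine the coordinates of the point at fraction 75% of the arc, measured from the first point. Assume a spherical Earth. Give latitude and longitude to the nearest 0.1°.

Convert each endpoint to a unit vector on the sphere (x = cos φ cos λ, y = cos φ sin λ, z = sin φ).
The central angle between the endpoints is δ = arccos(p₁·p₂) ≈ 1.990 rad (114.0°).
Interpolate at f = 0.75 with slerp weights a = sin((1−f)δ)/sin δ ≈ 0.522, b = sin(fδ)/sin δ ≈ 1.091.
p = a·p₁ + b·p₂ ≈ (0.916, -0.172, -0.363); φ = arcsin(p_z) ≈ -21.31°, λ = atan2(p_y, p_x) ≈ -10.63°.

≈ 21.3°S, 10.6°W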